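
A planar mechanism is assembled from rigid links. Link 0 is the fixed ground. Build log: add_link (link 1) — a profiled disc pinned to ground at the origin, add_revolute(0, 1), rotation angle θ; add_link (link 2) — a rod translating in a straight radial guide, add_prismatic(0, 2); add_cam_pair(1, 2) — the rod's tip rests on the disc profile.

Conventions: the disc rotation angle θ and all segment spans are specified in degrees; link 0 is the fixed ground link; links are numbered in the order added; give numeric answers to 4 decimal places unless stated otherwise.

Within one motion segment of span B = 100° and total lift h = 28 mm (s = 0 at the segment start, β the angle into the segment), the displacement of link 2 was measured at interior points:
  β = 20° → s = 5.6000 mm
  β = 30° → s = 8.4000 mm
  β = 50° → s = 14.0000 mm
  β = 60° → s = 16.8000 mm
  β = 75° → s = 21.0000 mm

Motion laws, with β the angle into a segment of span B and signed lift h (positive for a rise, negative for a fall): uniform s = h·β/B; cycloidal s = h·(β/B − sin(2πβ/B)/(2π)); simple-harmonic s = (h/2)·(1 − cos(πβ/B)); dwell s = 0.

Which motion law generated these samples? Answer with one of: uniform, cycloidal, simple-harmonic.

candidates at β/B = r: uniform s = h·r (linear in β); cycloidal s = h·(r − sin(2πr)/(2π)); simple-harmonic s = (h/2)(1 − cos(πr))
β=20°: printed 5.6000 | uniform 5.6000, cycloidal 1.3618, simple-harmonic 2.6738
β=30°: printed 8.4000 | uniform 8.4000, cycloidal 4.1618, simple-harmonic 5.7710
β=50°: printed 14.0000 | uniform 14.0000, cycloidal 14.0000, simple-harmonic 14.0000
β=60°: printed 16.8000 | uniform 16.8000, cycloidal 19.4194, simple-harmonic 18.3262
β=75°: printed 21.0000 | uniform 21.0000, cycloidal 25.4563, simple-harmonic 23.8995
only one law matches every sample → uniform

uniform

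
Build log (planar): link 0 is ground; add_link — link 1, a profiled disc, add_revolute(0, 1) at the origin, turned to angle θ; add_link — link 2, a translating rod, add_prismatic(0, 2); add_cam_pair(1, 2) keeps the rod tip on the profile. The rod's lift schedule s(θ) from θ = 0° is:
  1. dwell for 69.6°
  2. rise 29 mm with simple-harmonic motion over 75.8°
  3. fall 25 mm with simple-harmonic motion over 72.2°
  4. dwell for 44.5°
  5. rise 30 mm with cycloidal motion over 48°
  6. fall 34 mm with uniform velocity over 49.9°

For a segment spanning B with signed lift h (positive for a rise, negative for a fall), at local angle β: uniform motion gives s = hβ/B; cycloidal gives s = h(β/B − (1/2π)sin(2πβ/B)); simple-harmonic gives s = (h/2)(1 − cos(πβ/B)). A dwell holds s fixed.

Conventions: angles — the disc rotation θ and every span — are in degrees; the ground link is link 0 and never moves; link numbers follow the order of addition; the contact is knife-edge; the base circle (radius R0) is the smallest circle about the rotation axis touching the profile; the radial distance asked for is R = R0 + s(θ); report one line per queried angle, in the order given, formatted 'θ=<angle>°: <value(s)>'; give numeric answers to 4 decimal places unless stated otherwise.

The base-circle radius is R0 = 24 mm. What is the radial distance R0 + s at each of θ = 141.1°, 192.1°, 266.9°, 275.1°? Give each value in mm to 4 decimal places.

seg 1 [0°–69.6°] dwell: s stays 0.0000
seg 2 [69.6°–145.4°] simple-harmonic, h=29: θ=141.1° here. β=71.5, B=75.8. 29/2·(1 − cos(π·0.9433)) = 28.7703 → s = 28.7703
seg 2 [69.6°–145.4°] simple-harmonic, h=29: full span → s += 29 → s = 29.0000
seg 3 [145.4°–217.6°] simple-harmonic, h=-25: θ=192.1° here. β=46.7, B=72.2. -25/2·(1 − cos(π·0.6468)) = -18.0631 → s = 10.9369
seg 3 [145.4°–217.6°] simple-harmonic, h=-25: full span → s += -25 → s = 4.0000
seg 4 [217.6°–262.1°] dwell: s stays 4.0000
seg 5 [262.1°–310.1°] cycloidal, h=30: θ=266.9° here. β=4.8, B=48. 30·(0.1000 − sin(2π·0.1000)/(2π)) = 0.1935 → s = 4.1935
seg 5 [262.1°–310.1°] cycloidal, h=30: θ=275.1° here. β=13, B=48. 30·(0.2708 − sin(2π·0.2708)/(2π)) = 3.3912 → s = 7.3912
θ=141.1°: R = R0 + s = 24 + 28.7703 = 52.7703
θ=192.1°: R = R0 + s = 24 + 10.9369 = 34.9369
θ=266.9°: R = R0 + s = 24 + 4.1935 = 28.1935
θ=275.1°: R = R0 + s = 24 + 7.3912 = 31.3912

θ=141.1°: 52.7703
θ=192.1°: 34.9369
θ=266.9°: 28.1935
θ=275.1°: 31.3912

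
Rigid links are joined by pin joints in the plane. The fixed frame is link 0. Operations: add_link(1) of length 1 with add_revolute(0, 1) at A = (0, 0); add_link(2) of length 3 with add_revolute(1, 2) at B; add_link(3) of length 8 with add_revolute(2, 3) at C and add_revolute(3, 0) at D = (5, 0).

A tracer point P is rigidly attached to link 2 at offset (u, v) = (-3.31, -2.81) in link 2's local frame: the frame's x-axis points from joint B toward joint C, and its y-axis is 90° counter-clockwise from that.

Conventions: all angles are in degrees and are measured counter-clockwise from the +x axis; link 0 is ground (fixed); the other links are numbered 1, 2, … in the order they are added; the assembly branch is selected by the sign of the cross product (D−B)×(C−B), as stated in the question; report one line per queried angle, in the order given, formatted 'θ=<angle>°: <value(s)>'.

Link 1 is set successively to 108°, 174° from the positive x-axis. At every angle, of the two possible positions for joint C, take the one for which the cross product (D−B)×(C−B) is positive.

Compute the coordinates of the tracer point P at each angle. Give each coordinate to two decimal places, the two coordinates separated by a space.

A=(0,0), D=(5.00,0)
θ=108°: B = A + 1.00·(cos108°, sin108°) = (-0.3090, 0.9511)
θ=108°: |BD| = 5.3935
θ=108°: circle(B,3.00) ∩ circle(D,8.00): a=-2.4019, h=1.7974
θ=108°:   candidates: C₊=(-2.3564,3.1438) cross=9.694; C₋=(-2.9903,-0.3947) cross=-9.694
θ=108°:   branch + wants cross > 0 → take C=(-2.3564,3.1438) (cross=9.694)
θ=108°: ex = (C−B)/|BC| = (-0.6825,0.7309); ey = (-0.7309,-0.6825)
θ=108°: P = B + -3.31·ex + -2.81·ey = (4.0038,0.4494)
θ=174°: B = A + 1.00·(cos174°, sin174°) = (-0.9945, 0.1045)
θ=174°: |BD| = 5.9954
θ=174°: circle(B,3.00) ∩ circle(D,8.00): a=-1.5891, h=2.5446
θ=174°:   candidates: C₊=(-2.5390,2.6764) cross=15.256; C₋=(-2.6278,-2.4119) cross=-15.256
θ=174°:   branch + wants cross > 0 → take C=(-2.5390,2.6764) (cross=15.256)
θ=174°: ex = (C−B)/|BC| = (-0.5148,0.8573); ey = (-0.8573,-0.5148)
θ=174°: P = B + -3.31·ex + -2.81·ey = (3.1186,-1.2864)

θ=108°: 4.00 0.45
θ=174°: 3.12 -1.29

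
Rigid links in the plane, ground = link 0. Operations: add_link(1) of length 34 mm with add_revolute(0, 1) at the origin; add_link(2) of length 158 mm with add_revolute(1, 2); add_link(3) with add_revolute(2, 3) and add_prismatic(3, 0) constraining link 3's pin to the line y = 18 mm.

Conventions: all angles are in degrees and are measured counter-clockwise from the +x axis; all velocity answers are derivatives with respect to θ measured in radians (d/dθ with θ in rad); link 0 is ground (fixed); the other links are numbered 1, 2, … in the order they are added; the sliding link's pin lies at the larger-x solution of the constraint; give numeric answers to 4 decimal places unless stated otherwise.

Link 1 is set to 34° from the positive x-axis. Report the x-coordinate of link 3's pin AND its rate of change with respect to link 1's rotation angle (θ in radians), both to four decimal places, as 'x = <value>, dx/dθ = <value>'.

geometry: r = 34 mm, L = 158 mm, e = 18 mm
crank pin P = (r cos θ, r sin θ) = (28.187277, 19.012559)
h = r sin θ − e = 19.012559 − 18 = 1.012559
x = r cos θ + √(L² − h²) = 28.187277 + 157.996755 = 186.184033
dx/dθ = −r sin θ − h·r cos θ/√(L² − h²) (θ in radians; h = 1.012559) = -19.193203

x = 186.1840, dx/dθ = -19.1932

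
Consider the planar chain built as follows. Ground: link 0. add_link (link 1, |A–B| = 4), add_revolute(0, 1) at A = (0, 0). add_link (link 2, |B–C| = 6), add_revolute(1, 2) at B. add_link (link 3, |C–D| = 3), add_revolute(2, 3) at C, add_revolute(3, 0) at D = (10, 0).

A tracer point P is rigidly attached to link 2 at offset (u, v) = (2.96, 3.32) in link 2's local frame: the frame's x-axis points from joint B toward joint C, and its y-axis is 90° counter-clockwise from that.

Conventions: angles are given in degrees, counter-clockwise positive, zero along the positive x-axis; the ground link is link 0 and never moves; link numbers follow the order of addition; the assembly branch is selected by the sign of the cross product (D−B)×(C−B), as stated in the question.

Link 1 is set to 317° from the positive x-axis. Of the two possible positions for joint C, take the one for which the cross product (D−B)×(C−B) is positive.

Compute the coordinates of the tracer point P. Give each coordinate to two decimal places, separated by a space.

A=(0,0), D=(10.00,0)
B = A + 4.00·(cos317°, sin317°) = (2.9254, -2.7280)
|BD| = 7.5823
circle(B,6.00) ∩ circle(D,3.00): a=5.5716, h=2.2264
  candidates: C₊=(7.3229,1.3539) cross=16.882; C₋=(8.9250,-2.8008) cross=-16.882
  branch + wants cross > 0 → take C=(7.3229,1.3539) (cross=16.882)
ex = (C−B)/|BC| = (0.7329,0.6803); ey = (-0.6803,0.7329)
P = B + 2.96·ex + 3.32·ey = (2.8362,1.7190)

2.84 1.72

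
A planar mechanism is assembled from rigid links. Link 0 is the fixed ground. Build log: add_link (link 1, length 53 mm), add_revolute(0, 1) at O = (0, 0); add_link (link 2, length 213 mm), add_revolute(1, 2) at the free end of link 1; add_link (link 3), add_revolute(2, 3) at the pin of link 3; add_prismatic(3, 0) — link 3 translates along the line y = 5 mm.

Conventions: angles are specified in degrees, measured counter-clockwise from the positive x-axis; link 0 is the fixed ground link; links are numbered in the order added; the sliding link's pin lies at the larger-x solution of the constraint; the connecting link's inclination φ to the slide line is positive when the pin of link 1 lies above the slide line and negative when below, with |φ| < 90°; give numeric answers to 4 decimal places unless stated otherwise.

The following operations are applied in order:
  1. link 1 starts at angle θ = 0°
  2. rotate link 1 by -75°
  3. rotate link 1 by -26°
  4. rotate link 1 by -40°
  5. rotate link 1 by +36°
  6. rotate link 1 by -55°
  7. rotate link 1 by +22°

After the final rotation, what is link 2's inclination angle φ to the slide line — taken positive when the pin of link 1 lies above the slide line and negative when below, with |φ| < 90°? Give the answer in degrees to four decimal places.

geometry: r = 53 mm, L = 213 mm, e = 5 mm; θ starts at 0°
rotate link 1 by -75°: θ ← 0° -75° = -75°
rotate link 1 by -26°: θ ← -75° -26° = -101°
rotate link 1 by -40°: θ ← -101° -40° = -141°
rotate link 1 by +36°: θ ← -141° +36° = -105°
rotate link 1 by -55°: θ ← -105° -55° = -160°
rotate link 1 by +22°: θ ← -160° +22° = -138°
h = r sin θ − e = -35.463922 − 5 = -40.463922
sin φ = h / L = -40.463922 / 213 = -0.18997147
φ = arcsin(-0.18997147) = -10.951119°

-10.9511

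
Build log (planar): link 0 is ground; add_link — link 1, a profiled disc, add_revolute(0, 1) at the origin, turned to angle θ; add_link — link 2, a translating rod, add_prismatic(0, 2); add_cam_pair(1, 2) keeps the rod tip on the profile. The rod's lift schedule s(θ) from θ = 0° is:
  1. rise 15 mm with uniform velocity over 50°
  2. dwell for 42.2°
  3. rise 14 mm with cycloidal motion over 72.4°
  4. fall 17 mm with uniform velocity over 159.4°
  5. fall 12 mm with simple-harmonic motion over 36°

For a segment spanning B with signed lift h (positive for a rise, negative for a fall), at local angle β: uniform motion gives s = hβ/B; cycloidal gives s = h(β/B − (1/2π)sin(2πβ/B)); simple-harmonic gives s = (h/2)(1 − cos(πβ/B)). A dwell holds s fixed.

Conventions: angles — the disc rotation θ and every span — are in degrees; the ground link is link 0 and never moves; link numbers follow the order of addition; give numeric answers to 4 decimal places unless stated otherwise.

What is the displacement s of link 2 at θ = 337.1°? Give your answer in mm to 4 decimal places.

seg 1 [0°–50°] uniform, h=15: full span → s += 15 → s = 15.0000
seg 2 [50°–92.2°] dwell: s stays 15.0000
seg 3 [92.2°–164.6°] cycloidal, h=14: full span → s += 14 → s = 29.0000
seg 4 [164.6°–324°] uniform, h=-17: full span → s += -17 → s = 12.0000
seg 5 [324°–360°] simple-harmonic, h=-12: θ=337.1° here. β=13.1, B=36. -12/2·(1 − cos(π·0.3639)) = -3.5118 → s = 8.4882

8.4882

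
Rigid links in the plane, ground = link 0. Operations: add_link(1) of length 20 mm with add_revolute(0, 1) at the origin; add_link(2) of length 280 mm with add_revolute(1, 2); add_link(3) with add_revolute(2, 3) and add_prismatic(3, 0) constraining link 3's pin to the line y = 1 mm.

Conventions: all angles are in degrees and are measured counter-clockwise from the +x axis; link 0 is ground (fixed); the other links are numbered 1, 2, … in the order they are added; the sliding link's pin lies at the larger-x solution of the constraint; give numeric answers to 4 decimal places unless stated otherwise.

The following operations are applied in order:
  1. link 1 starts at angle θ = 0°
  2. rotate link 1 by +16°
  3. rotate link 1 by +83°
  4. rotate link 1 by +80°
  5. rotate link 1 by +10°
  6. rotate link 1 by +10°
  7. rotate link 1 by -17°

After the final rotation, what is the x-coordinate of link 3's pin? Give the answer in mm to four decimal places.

geometry: r = 20 mm, L = 280 mm, e = 1 mm; θ starts at 0°
rotate link 1 by +16°: θ ← 0° +16° = 16°
rotate link 1 by +83°: θ ← 16° +83° = 99°
rotate link 1 by +80°: θ ← 99° +80° = 179°
rotate link 1 by +10°: θ ← 179° +10° = 189°
rotate link 1 by +10°: θ ← 189° +10° = 199°
rotate link 1 by -17°: θ ← 199° -17° = 182°
crank pin P = (r cos θ, r sin θ) = (-19.987817, -0.697990)
h = r sin θ − e = -0.697990 − 1 = -1.697990
x = r cos θ + √(L² − h²) = -19.987817 + 279.994851 = 260.007035

260.0070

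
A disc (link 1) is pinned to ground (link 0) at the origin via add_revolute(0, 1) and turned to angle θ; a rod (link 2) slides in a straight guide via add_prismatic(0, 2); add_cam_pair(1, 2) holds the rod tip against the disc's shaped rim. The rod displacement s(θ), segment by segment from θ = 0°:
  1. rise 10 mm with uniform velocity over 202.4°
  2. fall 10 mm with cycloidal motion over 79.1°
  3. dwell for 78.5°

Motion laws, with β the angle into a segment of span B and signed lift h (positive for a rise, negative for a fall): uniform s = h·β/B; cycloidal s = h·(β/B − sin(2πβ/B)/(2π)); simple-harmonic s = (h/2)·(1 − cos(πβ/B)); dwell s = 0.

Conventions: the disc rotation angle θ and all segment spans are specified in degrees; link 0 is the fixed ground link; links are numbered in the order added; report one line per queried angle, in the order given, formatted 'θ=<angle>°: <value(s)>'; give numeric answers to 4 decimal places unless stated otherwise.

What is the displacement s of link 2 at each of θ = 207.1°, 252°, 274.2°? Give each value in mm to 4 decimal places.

segment 1 (0° to 202.4°, uniform, h = 10) is passed completely: s = 0.0000 + (10) = 10.0000
θ = 207.1° falls in segment 2 (202.4° to 281.5°, cycloidal, h = -10): β = 207.1 − 202.4 = 4.7°, B = 79.1°; Δs = -10·(0.0594 − sin(2π·0.0594)/(2π)) = -0.0137; s = 10.0000 − 0.0137 = 9.9863
θ = 252° falls in segment 2 (202.4° to 281.5°, cycloidal, h = -10): β = 252 − 202.4 = 49.6°, B = 79.1°; Δs = -10·(0.6271 − sin(2π·0.6271)/(2π)) = -7.4104; s = 10.0000 − 7.4104 = 2.5896
θ = 274.2° falls in segment 2 (202.4° to 281.5°, cycloidal, h = -10): β = 274.2 − 202.4 = 71.8°, B = 79.1°; Δs = -10·(0.9077 − sin(2π·0.9077)/(2π)) = -9.9491; s = 10.0000 − 9.9491 = 0.0509

θ=207.1°: 9.9863
θ=252°: 2.5896
θ=274.2°: 0.0509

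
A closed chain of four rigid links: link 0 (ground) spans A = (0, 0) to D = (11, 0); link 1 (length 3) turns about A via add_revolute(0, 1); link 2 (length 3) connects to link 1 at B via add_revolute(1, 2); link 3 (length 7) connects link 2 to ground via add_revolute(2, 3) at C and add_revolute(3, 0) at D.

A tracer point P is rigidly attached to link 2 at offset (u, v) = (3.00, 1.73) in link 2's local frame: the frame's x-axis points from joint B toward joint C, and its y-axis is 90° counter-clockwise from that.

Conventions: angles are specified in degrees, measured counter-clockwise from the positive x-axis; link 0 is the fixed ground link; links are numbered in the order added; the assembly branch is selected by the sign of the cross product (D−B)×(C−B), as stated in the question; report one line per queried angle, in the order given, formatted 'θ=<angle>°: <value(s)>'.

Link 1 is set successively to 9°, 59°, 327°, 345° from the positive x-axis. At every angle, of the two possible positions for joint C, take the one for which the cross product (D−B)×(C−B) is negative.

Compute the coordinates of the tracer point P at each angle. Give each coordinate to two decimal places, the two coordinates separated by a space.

A=(0,0), D=(11.00,0)
θ=9°: B = A + 3.00·(cos9°, sin9°) = (2.9631, 0.4693)
θ=9°: |BD| = 8.0506
θ=9°: circle(B,3.00) ∩ circle(D,7.00): a=1.5410, h=2.5739
θ=9°:   candidates: C₊=(4.6515,2.9490) cross=20.722; C₋=(4.3514,-2.1901) cross=-20.722
θ=9°:   branch - wants cross < 0 → take C=(4.3514,-2.1901) (cross=-20.722)
θ=9°: ex = (C−B)/|BC| = (0.4628,-0.8865); ey = (0.8865,0.4628)
θ=9°: P = B + 3.00·ex + 1.73·ey = (5.8850,-1.3895)
θ=59°: B = A + 3.00·(cos59°, sin59°) = (1.5451, 2.5715)
θ=59°: |BD| = 9.7983
θ=59°: circle(B,3.00) ∩ circle(D,7.00): a=2.8580, h=0.9120
θ=59°:   candidates: C₊=(4.5423,2.7015) cross=8.936; C₋=(4.0636,0.9414) cross=-8.936
θ=59°:   branch - wants cross < 0 → take C=(4.0636,0.9414) (cross=-8.936)
θ=59°: ex = (C−B)/|BC| = (0.8395,-0.5434); ey = (0.5434,0.8395)
θ=59°: P = B + 3.00·ex + 1.73·ey = (5.0036,2.3937)
θ=327°: B = A + 3.00·(cos327°, sin327°) = (2.5160, -1.6339)
θ=327°: |BD| = 8.6399
θ=327°: circle(B,3.00) ∩ circle(D,7.00): a=2.0051, h=2.2315
θ=327°:   candidates: C₊=(4.0629,0.9365) cross=19.280; C₋=(4.9069,-3.4460) cross=-19.280
θ=327°:   branch - wants cross < 0 → take C=(4.9069,-3.4460) (cross=-19.280)
θ=327°: ex = (C−B)/|BC| = (0.7970,-0.6040); ey = (0.6040,0.7970)
θ=327°: P = B + 3.00·ex + 1.73·ey = (5.9519,-2.0672)
θ=345°: B = A + 3.00·(cos345°, sin345°) = (2.8978, -0.7765)
θ=345°: |BD| = 8.1393
θ=345°: circle(B,3.00) ∩ circle(D,7.00): a=1.6125, h=2.5298
θ=345°:   candidates: C₊=(4.2616,1.8956) cross=20.591; C₋=(4.7442,-3.1409) cross=-20.591
θ=345°:   branch - wants cross < 0 → take C=(4.7442,-3.1409) (cross=-20.591)
θ=345°: ex = (C−B)/|BC| = (0.6155,-0.7882); ey = (0.7882,0.6155)
θ=345°: P = B + 3.00·ex + 1.73·ey = (6.1077,-2.0761)

θ=9°: 5.89 -1.39
θ=59°: 5.00 2.39
θ=327°: 5.95 -2.07
θ=345°: 6.11 -2.08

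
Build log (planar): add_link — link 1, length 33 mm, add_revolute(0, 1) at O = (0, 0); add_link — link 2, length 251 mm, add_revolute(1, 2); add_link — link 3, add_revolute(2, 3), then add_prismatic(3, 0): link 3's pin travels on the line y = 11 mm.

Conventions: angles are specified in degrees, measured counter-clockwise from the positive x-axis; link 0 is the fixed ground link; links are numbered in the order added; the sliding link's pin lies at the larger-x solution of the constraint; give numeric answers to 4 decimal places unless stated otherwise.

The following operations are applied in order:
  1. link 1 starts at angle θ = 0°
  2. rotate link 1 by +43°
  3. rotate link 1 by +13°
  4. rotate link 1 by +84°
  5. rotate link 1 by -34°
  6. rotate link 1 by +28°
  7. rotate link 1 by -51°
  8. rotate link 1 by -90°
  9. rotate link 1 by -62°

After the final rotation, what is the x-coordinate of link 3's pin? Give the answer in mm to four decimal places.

geometry: r = 33 mm, L = 251 mm, e = 11 mm; θ starts at 0°
rotate link 1 by +43°: θ ← 0° +43° = 43°
rotate link 1 by +13°: θ ← 43° +13° = 56°
rotate link 1 by +84°: θ ← 56° +84° = 140°
rotate link 1 by -34°: θ ← 140° -34° = 106°
rotate link 1 by +28°: θ ← 106° +28° = 134°
rotate link 1 by -51°: θ ← 134° -51° = 83°
rotate link 1 by -90°: θ ← 83° -90° = -7°
rotate link 1 by -62°: θ ← -7° -62° = -69°
crank pin P = (r cos θ, r sin θ) = (11.826142, -30.808154)
h = r sin θ − e = -30.808154 − 11 = -41.808154
x = r cos θ + √(L² − h²) = 11.826142 + 247.493592 = 259.319735

259.3197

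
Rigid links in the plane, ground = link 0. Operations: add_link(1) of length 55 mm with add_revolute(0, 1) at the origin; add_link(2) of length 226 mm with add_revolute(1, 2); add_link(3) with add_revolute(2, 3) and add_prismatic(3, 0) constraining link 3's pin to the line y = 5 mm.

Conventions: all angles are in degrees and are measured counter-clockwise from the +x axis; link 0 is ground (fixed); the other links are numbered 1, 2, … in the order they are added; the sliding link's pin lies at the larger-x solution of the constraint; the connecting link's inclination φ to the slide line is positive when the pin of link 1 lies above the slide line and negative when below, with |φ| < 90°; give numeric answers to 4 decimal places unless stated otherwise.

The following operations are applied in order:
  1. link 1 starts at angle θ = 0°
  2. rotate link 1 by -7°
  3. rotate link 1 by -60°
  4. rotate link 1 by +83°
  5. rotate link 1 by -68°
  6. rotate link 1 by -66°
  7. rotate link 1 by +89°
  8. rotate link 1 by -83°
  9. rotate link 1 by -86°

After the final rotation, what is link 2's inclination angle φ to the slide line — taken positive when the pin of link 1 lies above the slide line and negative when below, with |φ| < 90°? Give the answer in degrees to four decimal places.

geometry: r = 55 mm, L = 226 mm, e = 5 mm; θ starts at 0°
rotate link 1 by -7°: θ ← 0° -7° = -7°
rotate link 1 by -60°: θ ← -7° -60° = -67°
rotate link 1 by +83°: θ ← -67° +83° = 16°
rotate link 1 by -68°: θ ← 16° -68° = -52°
rotate link 1 by -66°: θ ← -52° -66° = -118°
rotate link 1 by +89°: θ ← -118° +89° = -29°
rotate link 1 by -83°: θ ← -29° -83° = -112°
rotate link 1 by -86°: θ ← -112° -86° = -198°
h = r sin θ − e = 16.995935 − 5 = 11.995935
sin φ = h / L = 11.995935 / 226 = 0.05307936
φ = arcsin(0.05307936) = 3.042653°

3.0427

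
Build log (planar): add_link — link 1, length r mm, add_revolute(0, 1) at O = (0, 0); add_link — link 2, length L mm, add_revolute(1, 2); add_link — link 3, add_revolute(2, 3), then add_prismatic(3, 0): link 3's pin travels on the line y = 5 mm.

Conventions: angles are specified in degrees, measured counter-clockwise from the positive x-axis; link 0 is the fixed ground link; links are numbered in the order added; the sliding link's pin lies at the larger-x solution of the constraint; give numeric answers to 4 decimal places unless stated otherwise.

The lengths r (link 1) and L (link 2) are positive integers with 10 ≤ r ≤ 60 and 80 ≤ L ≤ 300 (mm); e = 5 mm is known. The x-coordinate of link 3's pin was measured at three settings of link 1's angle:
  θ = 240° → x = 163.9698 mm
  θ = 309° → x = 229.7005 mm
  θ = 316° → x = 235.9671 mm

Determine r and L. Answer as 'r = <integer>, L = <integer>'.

constraint per measurement: (x − r cos θ)² + (r sin θ − e)² = L²
subtracting the θ₁ and θ₂ equations cancels the r² and L² terms:
r = (x₁² − x₂²) / (2[(x₁cos θ₁ + e sin θ₁) − (x₂cos θ₂ + e sin θ₂)]) = 57.0000 → r = 57
L² = (x₁ − r cos θ₁)² + (r sin θ₁ − e)² = 40000.0084 → L = 200.0000 → L = 200
check at θ₃=316°: x = 235.9671 (printed 235.9671) ✓

r = 57, L = 200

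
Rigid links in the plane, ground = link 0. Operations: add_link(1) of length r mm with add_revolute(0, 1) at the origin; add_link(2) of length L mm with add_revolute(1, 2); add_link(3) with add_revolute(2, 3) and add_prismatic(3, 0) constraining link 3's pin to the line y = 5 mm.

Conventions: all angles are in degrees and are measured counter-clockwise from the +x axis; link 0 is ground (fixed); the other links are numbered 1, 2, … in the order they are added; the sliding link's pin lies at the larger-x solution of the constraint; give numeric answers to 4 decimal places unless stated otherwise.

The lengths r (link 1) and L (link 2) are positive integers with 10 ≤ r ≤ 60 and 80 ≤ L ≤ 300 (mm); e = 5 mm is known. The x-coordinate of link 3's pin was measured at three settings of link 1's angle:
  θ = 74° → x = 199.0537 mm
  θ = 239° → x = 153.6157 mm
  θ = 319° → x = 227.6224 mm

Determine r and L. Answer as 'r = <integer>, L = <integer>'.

constraint per measurement: (x − r cos θ)² + (r sin θ − e)² = L²
subtracting the θ₁ and θ₂ equations cancels the r² and L² terms:
r = (x₁² − x₂²) / (2[(x₁cos θ₁ + e sin θ₁) − (x₂cos θ₂ + e sin θ₂)]) = 56.0000 → r = 56
L² = (x₁ − r cos θ₁)² + (r sin θ₁ − e)² = 36100.0058 → L = 190.0000 → L = 190
check at θ₃=319°: x = 227.6224 (printed 227.6224) ✓

r = 56, L = 190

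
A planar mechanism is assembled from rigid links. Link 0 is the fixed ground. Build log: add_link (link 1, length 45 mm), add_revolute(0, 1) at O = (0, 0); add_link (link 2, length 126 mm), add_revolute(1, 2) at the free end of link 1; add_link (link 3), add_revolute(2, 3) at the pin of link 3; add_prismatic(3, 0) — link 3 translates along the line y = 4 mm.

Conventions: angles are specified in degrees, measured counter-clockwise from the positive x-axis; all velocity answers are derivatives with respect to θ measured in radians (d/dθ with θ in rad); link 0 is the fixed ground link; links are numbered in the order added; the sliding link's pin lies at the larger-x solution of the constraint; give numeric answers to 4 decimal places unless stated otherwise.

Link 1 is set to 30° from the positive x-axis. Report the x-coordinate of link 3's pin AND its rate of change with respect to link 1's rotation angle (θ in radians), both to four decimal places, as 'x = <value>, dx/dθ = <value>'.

geometry: r = 45 mm, L = 126 mm, e = 4 mm
crank pin P = (r cos θ, r sin θ) = (38.971143, 22.500000)
h = r sin θ − e = 22.500000 − 4 = 18.500000
x = r cos θ + √(L² − h²) = 38.971143 + 124.634466 = 163.605609
dx/dθ = −r sin θ − h·r cos θ/√(L² − h²) (θ in radians; h = 18.500000) = -28.284645

x = 163.6056, dx/dθ = -28.2846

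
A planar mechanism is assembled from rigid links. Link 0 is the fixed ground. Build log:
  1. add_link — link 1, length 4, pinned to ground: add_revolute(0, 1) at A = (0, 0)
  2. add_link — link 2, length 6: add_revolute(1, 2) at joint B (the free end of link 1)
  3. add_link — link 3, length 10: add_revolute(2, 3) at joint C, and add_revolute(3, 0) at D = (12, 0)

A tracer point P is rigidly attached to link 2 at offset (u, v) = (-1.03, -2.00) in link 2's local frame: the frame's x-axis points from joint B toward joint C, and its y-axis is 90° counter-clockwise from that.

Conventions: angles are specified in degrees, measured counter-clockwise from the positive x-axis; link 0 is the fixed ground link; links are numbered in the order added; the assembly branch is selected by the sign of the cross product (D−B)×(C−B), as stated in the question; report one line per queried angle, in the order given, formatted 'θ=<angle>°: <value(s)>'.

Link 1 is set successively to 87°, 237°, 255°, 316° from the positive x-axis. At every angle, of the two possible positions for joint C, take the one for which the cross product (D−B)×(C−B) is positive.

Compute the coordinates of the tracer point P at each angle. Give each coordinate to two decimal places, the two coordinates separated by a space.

A=(0,0), D=(12.00,0)
θ=87°: B = A + 4.00·(cos87°, sin87°) = (0.2093, 3.9945)
θ=87°: |BD| = 12.4489
θ=87°: circle(B,6.00) ∩ circle(D,10.00): a=3.6540, h=4.7591
θ=87°:   candidates: C₊=(5.1971,7.3295) cross=59.245; C₋=(2.1430,-1.6853) cross=-59.245
θ=87°:   branch + wants cross > 0 → take C=(5.1971,7.3295) (cross=59.245)
θ=87°: ex = (C−B)/|BC| = (0.8313,0.5558); ey = (-0.5558,0.8313)
θ=87°: P = B + -1.03·ex + -2.00·ey = (0.4648,1.7594)
θ=237°: B = A + 4.00·(cos237°, sin237°) = (-2.1786, -3.3547)
θ=237°: |BD| = 14.5700
θ=237°: circle(B,6.00) ∩ circle(D,10.00): a=5.0887, h=3.1788
θ=237°:   candidates: C₊=(2.0415,0.9104) cross=46.316; C₋=(3.5054,-5.2765) cross=-46.316
θ=237°:   branch + wants cross > 0 → take C=(2.0415,0.9104) (cross=46.316)
θ=237°: ex = (C−B)/|BC| = (0.7033,0.7108); ey = (-0.7108,0.7033)
θ=237°: P = B + -1.03·ex + -2.00·ey = (-1.4813,-5.4935)
θ=255°: B = A + 4.00·(cos255°, sin255°) = (-1.0353, -3.8637)
θ=255°: |BD| = 13.5958
θ=255°: circle(B,6.00) ∩ circle(D,10.00): a=4.4443, h=4.0310
θ=255°:   candidates: C₊=(2.0802,1.2640) cross=54.804; C₋=(4.3713,-6.4655) cross=-54.804
θ=255°:   branch + wants cross > 0 → take C=(2.0802,1.2640) (cross=54.804)
θ=255°: ex = (C−B)/|BC| = (0.5192,0.8546); ey = (-0.8546,0.5192)
θ=255°: P = B + -1.03·ex + -2.00·ey = (0.1391,-5.7825)
θ=316°: B = A + 4.00·(cos316°, sin316°) = (2.8774, -2.7786)
θ=316°: |BD| = 9.5364
θ=316°: circle(B,6.00) ∩ circle(D,10.00): a=1.4127, h=5.8313
θ=316°:   candidates: C₊=(2.5296,3.2113) cross=55.610; C₋=(5.9278,-7.9453) cross=-55.610
θ=316°:   branch + wants cross > 0 → take C=(2.5296,3.2113) (cross=55.610)
θ=316°: ex = (C−B)/|BC| = (-0.0580,0.9983); ey = (-0.9983,-0.0580)
θ=316°: P = B + -1.03·ex + -2.00·ey = (4.9337,-3.6910)

θ=87°: 0.46 1.76
θ=237°: -1.48 -5.49
θ=255°: 0.14 -5.78
θ=316°: 4.93 -3.69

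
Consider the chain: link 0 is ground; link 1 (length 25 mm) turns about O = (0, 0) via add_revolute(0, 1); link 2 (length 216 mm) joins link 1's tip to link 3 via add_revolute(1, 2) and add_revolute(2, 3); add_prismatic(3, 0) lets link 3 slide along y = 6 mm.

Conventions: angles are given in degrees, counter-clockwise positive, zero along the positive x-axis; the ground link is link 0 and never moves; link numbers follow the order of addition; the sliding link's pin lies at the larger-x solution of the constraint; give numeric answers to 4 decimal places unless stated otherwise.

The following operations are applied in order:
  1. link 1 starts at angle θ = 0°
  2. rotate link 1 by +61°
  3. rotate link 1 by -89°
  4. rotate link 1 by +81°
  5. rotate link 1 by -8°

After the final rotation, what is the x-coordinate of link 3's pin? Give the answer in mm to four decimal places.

geometry: r = 25 mm, L = 216 mm, e = 6 mm; θ starts at 0°
rotate link 1 by +61°: θ ← 0° +61° = 61°
rotate link 1 by -89°: θ ← 61° -89° = -28°
rotate link 1 by +81°: θ ← -28° +81° = 53°
rotate link 1 by -8°: θ ← 53° -8° = 45°
crank pin P = (r cos θ, r sin θ) = (17.677670, 17.677670)
h = r sin θ − e = 17.677670 − 6 = 11.677670
x = r cos θ + √(L² − h²) = 17.677670 + 215.684102 = 233.361772

233.3618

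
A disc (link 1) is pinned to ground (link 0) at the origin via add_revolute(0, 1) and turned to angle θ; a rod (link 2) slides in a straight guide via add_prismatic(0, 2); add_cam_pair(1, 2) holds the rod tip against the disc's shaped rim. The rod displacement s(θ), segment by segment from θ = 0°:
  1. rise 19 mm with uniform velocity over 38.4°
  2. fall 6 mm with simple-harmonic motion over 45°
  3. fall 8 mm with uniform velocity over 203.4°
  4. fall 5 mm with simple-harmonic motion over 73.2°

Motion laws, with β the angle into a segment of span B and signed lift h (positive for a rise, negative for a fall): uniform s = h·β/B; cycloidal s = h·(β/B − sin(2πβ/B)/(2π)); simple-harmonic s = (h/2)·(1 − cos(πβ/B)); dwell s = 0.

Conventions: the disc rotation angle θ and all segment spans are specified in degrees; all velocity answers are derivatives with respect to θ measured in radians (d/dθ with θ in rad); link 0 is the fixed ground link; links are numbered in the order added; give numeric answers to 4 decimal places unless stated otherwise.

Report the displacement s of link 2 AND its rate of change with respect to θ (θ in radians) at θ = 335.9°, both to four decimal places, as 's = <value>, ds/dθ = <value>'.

segment 1 (0° to 38.4°, uniform, h = 19) is passed completely: s = 0.0000 + (19) = 19.0000
segment 2 (38.4° to 83.4°, simple-harmonic, h = -6) is passed completely: s = 19.0000 + (-6) = 13.0000
segment 3 (83.4° to 286.8°, uniform, h = -8) is passed completely: s = 13.0000 + (-8) = 5.0000
θ = 335.9° falls in segment 4 (286.8° to 360°, simple-harmonic, h = -5): β = 335.9 − 286.8 = 49.1°, B = 73.2°; Δs = -5/2·(1 − cos(π·0.6708)) = -3.7778; s = 5.0000 − 3.7778 = 1.2222
velocity in seg [286.8°–360°] (simple-harmonic), θ in radians: β = 49.1° = 0.8570 rad, B = 73.2° = 1.2776 rad; ds/dθ = (πh/(2B)) sin(πβ/B) = (π·(-5)/(2·1.2776)) sin(π·0.6708) = -5.283911 mm/rad

s = 1.2222, ds/dθ = -5.2839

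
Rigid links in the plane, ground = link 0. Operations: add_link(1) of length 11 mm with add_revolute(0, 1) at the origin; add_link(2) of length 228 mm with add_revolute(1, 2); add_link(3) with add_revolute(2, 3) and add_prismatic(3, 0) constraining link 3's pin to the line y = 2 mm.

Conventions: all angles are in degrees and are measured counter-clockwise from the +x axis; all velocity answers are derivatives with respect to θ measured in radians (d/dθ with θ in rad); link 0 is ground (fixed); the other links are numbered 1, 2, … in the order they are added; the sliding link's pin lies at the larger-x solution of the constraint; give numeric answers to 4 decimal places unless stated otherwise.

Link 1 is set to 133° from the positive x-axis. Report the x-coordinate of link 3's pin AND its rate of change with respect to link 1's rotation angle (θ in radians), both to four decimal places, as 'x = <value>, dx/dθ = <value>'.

geometry: r = 11 mm, L = 228 mm, e = 2 mm
crank pin P = (r cos θ, r sin θ) = (-7.501982, 8.044891)
h = r sin θ − e = 8.044891 − 2 = 6.044891
x = r cos θ + √(L² − h²) = -7.501982 + 227.919853 = 220.417871
dx/dθ = −r sin θ − h·r cos θ/√(L² − h²) (θ in radians; h = 6.044891) = -7.845923

x = 220.4179, dx/dθ = -7.8459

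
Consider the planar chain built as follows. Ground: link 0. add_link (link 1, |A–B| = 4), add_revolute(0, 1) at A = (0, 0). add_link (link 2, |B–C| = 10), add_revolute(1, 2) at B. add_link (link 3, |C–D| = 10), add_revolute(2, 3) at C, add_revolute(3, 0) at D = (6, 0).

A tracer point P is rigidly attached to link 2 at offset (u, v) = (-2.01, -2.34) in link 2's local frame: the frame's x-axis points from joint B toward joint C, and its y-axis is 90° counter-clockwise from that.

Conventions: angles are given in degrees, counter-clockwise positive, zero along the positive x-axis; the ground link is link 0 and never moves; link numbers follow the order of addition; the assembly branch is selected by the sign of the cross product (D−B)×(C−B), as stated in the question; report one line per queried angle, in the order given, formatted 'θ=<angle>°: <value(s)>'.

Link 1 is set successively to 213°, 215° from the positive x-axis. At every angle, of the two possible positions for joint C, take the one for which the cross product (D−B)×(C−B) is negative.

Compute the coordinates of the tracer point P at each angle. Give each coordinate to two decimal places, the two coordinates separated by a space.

A=(0,0), D=(6.00,0)
θ=213°: B = A + 4.00·(cos213°, sin213°) = (-3.3547, -2.1786)
θ=213°: |BD| = 9.6050
θ=213°: circle(B,10.00) ∩ circle(D,10.00): a=4.8025, h=8.7713
θ=213°:   candidates: C₊=(-0.6668,7.4534) cross=84.249; C₋=(3.3121,-9.6320) cross=-84.249
θ=213°:   branch - wants cross < 0 → take C=(3.3121,-9.6320) (cross=-84.249)
θ=213°: ex = (C−B)/|BC| = (0.6667,-0.7453); ey = (0.7453,0.6667)
θ=213°: P = B + -2.01·ex + -2.34·ey = (-6.4388,-2.2404)
θ=215°: B = A + 4.00·(cos215°, sin215°) = (-3.2766, -2.2943)
θ=215°: |BD| = 9.5561
θ=215°: circle(B,10.00) ∩ circle(D,10.00): a=4.7781, h=8.7847
θ=215°:   candidates: C₊=(-0.7474,7.3806) cross=83.947; C₋=(3.4708,-9.6749) cross=-83.947
θ=215°:   branch - wants cross < 0 → take C=(3.4708,-9.6749) (cross=-83.947)
θ=215°: ex = (C−B)/|BC| = (0.6747,-0.7381); ey = (0.7381,0.6747)
θ=215°: P = B + -2.01·ex + -2.34·ey = (-6.3599,-2.3897)

θ=213°: -6.44 -2.24
θ=215°: -6.36 -2.39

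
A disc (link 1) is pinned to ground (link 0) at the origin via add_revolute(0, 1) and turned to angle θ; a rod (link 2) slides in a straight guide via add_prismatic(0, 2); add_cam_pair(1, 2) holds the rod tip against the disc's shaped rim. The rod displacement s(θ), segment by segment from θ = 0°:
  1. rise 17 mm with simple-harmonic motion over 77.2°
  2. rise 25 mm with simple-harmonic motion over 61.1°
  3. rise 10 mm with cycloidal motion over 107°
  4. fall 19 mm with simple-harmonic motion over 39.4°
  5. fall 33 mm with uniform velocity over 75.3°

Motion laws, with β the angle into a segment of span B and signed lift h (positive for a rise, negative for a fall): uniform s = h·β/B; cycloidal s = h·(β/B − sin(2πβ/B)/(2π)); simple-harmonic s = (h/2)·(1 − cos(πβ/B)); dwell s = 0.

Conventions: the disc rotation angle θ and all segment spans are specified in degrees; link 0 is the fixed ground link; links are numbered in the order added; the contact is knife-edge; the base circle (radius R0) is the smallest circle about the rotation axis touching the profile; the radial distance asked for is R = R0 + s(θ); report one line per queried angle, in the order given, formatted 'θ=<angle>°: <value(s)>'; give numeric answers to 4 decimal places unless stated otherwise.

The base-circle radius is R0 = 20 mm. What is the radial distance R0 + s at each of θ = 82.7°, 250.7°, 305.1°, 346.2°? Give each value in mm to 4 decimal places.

segment 1 (0° to 77.2°, simple-harmonic, h = 17) is passed completely: s = 0.0000 + (17) = 17.0000
θ = 82.7° falls in segment 2 (77.2° to 138.3°, simple-harmonic, h = 25): β = 82.7 − 77.2 = 5.5°, B = 61.1°; Δs = 25/2·(1 − cos(π·0.0900)) = 0.4965; s = 17.0000 + 0.4965 = 17.4965
segment 2 (77.2° to 138.3°, simple-harmonic, h = 25) is passed completely: s = 17.0000 + (25) = 42.0000
segment 3 (138.3° to 245.3°, cycloidal, h = 10) is passed completely: s = 42.0000 + (10) = 52.0000
θ = 250.7° falls in segment 4 (245.3° to 284.7°, simple-harmonic, h = -19): β = 250.7 − 245.3 = 5.4°, B = 39.4°; Δs = -19/2·(1 − cos(π·0.1371)) = -0.8671; s = 52.0000 − 0.8671 = 51.1329
segment 4 (245.3° to 284.7°, simple-harmonic, h = -19) is passed completely: s = 52.0000 + (-19) = 33.0000
θ = 305.1° falls in segment 5 (284.7° to 360°, uniform, h = -33): β = 305.1 − 284.7 = 20.4°, B = 75.3°; Δs = -33·20.4/75.3 = -8.9402; s = 33.0000 − 8.9402 = 24.0598
θ = 346.2° falls in segment 5 (284.7° to 360°, uniform, h = -33): β = 346.2 − 284.7 = 61.5°, B = 75.3°; Δs = -33·61.5/75.3 = -26.9522; s = 33.0000 − 26.9522 = 6.0478
θ=82.7°: R = R0 + s = 20 + 17.4965 = 37.4965
θ=250.7°: R = R0 + s = 20 + 51.1329 = 71.1329
θ=305.1°: R = R0 + s = 20 + 24.0598 = 44.0598
θ=346.2°: R = R0 + s = 20 + 6.0478 = 26.0478

θ=82.7°: 37.4965
θ=250.7°: 71.1329
θ=305.1°: 44.0598
θ=346.2°: 26.0478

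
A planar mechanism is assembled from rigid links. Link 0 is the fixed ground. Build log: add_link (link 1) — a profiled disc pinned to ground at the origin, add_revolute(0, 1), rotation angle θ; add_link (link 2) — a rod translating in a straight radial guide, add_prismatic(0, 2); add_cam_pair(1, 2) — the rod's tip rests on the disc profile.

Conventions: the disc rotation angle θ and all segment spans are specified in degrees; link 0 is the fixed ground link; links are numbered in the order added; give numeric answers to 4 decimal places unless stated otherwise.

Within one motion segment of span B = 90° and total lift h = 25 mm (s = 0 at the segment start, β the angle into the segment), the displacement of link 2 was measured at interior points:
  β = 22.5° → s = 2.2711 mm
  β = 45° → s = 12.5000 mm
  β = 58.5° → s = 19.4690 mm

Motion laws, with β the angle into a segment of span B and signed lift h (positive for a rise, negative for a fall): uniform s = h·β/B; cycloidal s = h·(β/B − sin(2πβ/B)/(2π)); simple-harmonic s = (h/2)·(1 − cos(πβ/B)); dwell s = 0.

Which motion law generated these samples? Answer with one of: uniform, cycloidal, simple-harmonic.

candidates at β/B = r: uniform s = h·r (linear in β); cycloidal s = h·(r − sin(2πr)/(2π)); simple-harmonic s = (h/2)(1 − cos(πr))
β=22.5°: printed 2.2711 | uniform 6.2500, cycloidal 2.2711, simple-harmonic 3.6612
β=45°: printed 12.5000 | uniform 12.5000, cycloidal 12.5000, simple-harmonic 12.5000
β=58.5°: printed 19.4690 | uniform 16.2500, cycloidal 19.4690, simple-harmonic 18.1749
only one law matches every sample → cycloidal

cycloidal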